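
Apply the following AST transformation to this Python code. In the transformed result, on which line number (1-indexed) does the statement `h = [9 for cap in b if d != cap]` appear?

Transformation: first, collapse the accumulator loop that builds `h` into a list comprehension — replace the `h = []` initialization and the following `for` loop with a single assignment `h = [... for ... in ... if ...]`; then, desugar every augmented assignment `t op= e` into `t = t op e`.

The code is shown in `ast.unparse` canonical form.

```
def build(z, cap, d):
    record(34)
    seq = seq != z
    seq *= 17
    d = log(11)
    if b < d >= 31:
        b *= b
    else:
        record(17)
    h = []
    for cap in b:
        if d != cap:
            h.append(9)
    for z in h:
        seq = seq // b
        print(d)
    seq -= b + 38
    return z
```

10

Transformed code:
def build(z, cap, d):
    record(34)
    seq = seq != z
    seq = seq * 17
    d = log(11)
    if b < d >= 31:
        b = b * b
    else:
        record(17)
    h = [9 for cap in b if d != cap]
    for z in h:
        seq = seq // b
        print(d)
    seq = seq - (b + 38)
    return z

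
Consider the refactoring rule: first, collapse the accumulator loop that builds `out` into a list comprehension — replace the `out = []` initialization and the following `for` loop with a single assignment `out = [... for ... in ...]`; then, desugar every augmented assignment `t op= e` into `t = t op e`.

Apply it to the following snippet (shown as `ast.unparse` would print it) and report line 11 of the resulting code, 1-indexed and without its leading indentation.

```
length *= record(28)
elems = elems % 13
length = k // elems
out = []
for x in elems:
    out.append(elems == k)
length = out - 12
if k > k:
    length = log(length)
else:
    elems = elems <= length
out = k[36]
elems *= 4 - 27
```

Transformed code:
length = length * record(28)
elems = elems % 13
length = k // elems
out = [elems == k for x in elems]
length = out - 12
if k > k:
    length = log(length)
else:
    elems = elems <= length
out = k[36]
elems = elems * (4 - 27)

elems = elems * (4 - 27)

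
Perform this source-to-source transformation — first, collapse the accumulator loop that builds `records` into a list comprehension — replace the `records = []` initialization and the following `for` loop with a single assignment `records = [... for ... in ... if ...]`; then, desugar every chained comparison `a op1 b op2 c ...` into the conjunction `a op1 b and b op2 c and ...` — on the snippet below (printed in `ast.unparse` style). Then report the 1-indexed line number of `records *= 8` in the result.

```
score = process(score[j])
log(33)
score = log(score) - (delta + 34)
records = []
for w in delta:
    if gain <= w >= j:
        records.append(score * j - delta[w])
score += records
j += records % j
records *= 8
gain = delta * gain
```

Transformed code:
score = process(score[j])
log(33)
score = log(score) - (delta + 34)
records = [score * j - delta[w] for w in delta if gain <= w and w >= j]
score += records
j += records % j
records *= 8
gain = delta * gain

7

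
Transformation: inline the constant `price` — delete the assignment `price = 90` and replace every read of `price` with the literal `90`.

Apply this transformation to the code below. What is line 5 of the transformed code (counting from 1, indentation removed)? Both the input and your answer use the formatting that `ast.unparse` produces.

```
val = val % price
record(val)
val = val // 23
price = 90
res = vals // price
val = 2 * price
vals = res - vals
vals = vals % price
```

Transformed code:
val = val % 90
record(val)
val = val // 23
res = vals // 90
val = 2 * 90
vals = res - vals
vals = vals % 90

val = 2 * 90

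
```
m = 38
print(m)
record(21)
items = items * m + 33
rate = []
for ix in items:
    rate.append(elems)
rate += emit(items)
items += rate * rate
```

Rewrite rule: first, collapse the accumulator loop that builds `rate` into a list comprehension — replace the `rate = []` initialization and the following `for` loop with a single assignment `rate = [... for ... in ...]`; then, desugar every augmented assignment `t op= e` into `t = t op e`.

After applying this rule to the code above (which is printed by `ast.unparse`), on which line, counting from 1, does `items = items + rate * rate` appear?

7

Transformed code:
m = 38
print(m)
record(21)
items = items * m + 33
rate = [elems for ix in items]
rate = rate + emit(items)
items = items + rate * rate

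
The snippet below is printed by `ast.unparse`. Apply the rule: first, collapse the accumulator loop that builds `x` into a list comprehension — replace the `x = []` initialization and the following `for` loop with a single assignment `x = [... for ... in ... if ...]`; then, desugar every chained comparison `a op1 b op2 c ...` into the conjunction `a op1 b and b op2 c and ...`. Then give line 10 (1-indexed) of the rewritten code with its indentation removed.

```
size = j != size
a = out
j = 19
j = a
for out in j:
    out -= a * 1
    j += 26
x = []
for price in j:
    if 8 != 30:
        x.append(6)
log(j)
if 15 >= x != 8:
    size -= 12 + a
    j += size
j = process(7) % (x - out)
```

if 15 >= x and x != 8:

Transformed code:
size = j != size
a = out
j = 19
j = a
for out in j:
    out -= a * 1
    j += 26
x = [6 for price in j if 8 != 30]
log(j)
if 15 >= x and x != 8:
    size -= 12 + a
    j += size
j = process(7) % (x - out)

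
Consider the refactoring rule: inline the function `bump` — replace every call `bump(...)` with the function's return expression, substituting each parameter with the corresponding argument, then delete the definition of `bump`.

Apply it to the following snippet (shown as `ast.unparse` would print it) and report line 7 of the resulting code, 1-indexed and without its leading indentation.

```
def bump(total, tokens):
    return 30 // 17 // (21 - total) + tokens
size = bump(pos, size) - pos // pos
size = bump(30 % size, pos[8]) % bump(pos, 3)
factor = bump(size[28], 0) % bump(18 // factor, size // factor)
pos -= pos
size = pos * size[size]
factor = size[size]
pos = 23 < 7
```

Transformed code:
size = 30 // 17 // (21 - pos) + size - pos // pos
size = (30 // 17 // (21 - 30 % size) + pos[8]) % (30 // 17 // (21 - pos) + 3)
factor = (30 // 17 // (21 - size[28]) + 0) % (30 // 17 // (21 - 18 // factor) + size // factor)
pos -= pos
size = pos * size[size]
factor = size[size]
pos = 23 < 7

pos = 23 < 7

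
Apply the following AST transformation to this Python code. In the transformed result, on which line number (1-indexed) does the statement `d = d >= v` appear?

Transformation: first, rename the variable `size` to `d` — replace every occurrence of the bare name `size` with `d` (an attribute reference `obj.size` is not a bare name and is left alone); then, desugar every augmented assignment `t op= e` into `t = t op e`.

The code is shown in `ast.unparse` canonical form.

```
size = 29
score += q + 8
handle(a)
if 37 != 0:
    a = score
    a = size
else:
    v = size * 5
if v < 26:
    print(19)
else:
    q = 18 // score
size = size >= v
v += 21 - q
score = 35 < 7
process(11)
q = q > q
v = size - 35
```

Transformed code:
d = 29
score = score + (q + 8)
handle(a)
if 37 != 0:
    a = score
    a = d
else:
    v = d * 5
if v < 26:
    print(19)
else:
    q = 18 // score
d = d >= v
v = v + (21 - q)
score = 35 < 7
process(11)
q = q > q
v = d - 35

13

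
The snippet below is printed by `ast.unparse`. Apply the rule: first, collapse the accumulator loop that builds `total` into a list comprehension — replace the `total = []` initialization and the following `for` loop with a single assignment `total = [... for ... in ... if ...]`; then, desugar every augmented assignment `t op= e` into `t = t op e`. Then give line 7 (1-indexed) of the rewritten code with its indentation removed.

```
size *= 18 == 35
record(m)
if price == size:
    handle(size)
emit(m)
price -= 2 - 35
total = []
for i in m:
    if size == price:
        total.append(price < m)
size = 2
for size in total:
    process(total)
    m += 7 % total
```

Transformed code:
size = size * (18 == 35)
record(m)
if price == size:
    handle(size)
emit(m)
price = price - (2 - 35)
total = [price < m for i in m if size == price]
size = 2
for size in total:
    process(total)
    m = m + 7 % total

total = [price < m for i in m if size == price]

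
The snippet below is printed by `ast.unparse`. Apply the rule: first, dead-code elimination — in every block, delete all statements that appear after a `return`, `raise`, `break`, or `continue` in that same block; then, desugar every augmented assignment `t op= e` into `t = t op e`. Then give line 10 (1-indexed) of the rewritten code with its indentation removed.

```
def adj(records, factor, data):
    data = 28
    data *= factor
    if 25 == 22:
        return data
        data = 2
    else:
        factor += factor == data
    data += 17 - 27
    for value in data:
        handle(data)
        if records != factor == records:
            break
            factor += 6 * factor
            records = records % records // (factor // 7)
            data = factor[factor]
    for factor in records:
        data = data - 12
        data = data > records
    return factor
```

Transformed code:
def adj(records, factor, data):
    data = 28
    data = data * factor
    if 25 == 22:
        return data
    else:
        factor = factor + (factor == data)
    data = data + (17 - 27)
    for value in data:
        handle(data)
        if records != factor == records:
            break
    for factor in records:
        data = data - 12
        data = data > records
    return factor

handle(data)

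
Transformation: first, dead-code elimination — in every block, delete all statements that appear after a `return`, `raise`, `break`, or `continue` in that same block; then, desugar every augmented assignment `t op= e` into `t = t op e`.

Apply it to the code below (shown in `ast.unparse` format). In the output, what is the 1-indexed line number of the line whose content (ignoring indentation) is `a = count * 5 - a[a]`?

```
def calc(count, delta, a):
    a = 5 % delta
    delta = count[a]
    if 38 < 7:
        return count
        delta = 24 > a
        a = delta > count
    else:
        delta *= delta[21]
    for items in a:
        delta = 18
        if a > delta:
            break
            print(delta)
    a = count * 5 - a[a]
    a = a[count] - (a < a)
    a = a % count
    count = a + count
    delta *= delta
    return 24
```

12

Transformed code:
def calc(count, delta, a):
    a = 5 % delta
    delta = count[a]
    if 38 < 7:
        return count
    else:
        delta = delta * delta[21]
    for items in a:
        delta = 18
        if a > delta:
            break
    a = count * 5 - a[a]
    a = a[count] - (a < a)
    a = a % count
    count = a + count
    delta = delta * delta
    return 24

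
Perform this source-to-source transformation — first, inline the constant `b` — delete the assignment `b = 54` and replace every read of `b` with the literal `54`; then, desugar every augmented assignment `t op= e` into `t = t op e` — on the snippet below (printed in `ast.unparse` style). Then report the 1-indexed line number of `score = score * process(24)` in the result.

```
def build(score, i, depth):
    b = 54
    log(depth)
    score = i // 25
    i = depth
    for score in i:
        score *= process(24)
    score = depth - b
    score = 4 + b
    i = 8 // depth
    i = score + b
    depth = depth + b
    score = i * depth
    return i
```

Transformed code:
def build(score, i, depth):
    log(depth)
    score = i // 25
    i = depth
    for score in i:
        score = score * process(24)
    score = depth - 54
    score = 4 + 54
    i = 8 // depth
    i = score + 54
    depth = depth + 54
    score = i * depth
    return i

6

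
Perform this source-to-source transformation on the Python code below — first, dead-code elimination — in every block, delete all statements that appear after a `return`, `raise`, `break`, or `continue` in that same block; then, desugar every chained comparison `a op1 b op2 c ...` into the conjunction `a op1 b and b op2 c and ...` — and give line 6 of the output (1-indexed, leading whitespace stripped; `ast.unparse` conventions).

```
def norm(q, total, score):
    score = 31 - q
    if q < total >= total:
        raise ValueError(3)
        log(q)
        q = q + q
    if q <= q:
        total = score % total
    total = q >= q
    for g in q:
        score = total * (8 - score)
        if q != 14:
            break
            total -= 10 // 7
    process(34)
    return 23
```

Transformed code:
def norm(q, total, score):
    score = 31 - q
    if q < total and total >= total:
        raise ValueError(3)
    if q <= q:
        total = score % total
    total = q >= q
    for g in q:
        score = total * (8 - score)
        if q != 14:
            break
    process(34)
    return 23

total = score % total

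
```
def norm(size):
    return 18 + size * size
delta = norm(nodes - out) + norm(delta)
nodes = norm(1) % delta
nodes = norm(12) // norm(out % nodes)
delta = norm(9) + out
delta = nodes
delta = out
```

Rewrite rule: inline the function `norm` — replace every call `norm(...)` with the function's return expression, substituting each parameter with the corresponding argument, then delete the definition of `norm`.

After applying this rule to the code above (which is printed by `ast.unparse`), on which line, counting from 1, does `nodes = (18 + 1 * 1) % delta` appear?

Transformed code:
delta = 18 + (nodes - out) * (nodes - out) + (18 + delta * delta)
nodes = (18 + 1 * 1) % delta
nodes = (18 + 12 * 12) // (18 + out % nodes * (out % nodes))
delta = 18 + 9 * 9 + out
delta = nodes
delta = out

2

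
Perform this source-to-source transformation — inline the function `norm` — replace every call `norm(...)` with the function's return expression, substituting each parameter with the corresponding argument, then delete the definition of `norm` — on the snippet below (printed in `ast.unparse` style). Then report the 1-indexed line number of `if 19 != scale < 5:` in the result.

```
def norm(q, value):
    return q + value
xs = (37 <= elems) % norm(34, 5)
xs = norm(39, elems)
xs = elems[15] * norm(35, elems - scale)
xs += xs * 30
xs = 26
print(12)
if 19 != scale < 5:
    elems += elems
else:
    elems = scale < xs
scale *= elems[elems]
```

7

Transformed code:
xs = (37 <= elems) % (34 + 5)
xs = 39 + elems
xs = elems[15] * (35 + (elems - scale))
xs += xs * 30
xs = 26
print(12)
if 19 != scale < 5:
    elems += elems
else:
    elems = scale < xs
scale *= elems[elems]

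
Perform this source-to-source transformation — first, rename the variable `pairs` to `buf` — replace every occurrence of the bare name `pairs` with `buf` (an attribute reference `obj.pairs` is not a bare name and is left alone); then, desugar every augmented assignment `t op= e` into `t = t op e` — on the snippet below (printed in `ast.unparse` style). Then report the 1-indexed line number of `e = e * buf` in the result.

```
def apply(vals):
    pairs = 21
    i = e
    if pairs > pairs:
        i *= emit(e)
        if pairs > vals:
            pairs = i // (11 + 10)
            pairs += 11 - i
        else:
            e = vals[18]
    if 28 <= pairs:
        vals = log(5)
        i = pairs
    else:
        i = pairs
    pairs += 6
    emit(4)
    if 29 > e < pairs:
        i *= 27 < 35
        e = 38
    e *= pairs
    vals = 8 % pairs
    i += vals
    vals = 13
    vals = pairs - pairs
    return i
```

21

Transformed code:
def apply(vals):
    buf = 21
    i = e
    if buf > buf:
        i = i * emit(e)
        if buf > vals:
            buf = i // (11 + 10)
            buf = buf + (11 - i)
        else:
            e = vals[18]
    if 28 <= buf:
        vals = log(5)
        i = buf
    else:
        i = buf
    buf = buf + 6
    emit(4)
    if 29 > e < buf:
        i = i * (27 < 35)
        e = 38
    e = e * buf
    vals = 8 % buf
    i = i + vals
    vals = 13
    vals = buf - buf
    return i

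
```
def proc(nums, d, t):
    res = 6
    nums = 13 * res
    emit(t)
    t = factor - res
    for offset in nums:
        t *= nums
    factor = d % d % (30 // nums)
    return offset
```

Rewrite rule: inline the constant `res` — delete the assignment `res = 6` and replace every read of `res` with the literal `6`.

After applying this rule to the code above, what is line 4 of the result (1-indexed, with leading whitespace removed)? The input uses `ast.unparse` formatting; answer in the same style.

Transformed code:
def proc(nums, d, t):
    nums = 13 * 6
    emit(t)
    t = factor - 6
    for offset in nums:
        t *= nums
    factor = d % d % (30 // nums)
    return offset

t = factor - 6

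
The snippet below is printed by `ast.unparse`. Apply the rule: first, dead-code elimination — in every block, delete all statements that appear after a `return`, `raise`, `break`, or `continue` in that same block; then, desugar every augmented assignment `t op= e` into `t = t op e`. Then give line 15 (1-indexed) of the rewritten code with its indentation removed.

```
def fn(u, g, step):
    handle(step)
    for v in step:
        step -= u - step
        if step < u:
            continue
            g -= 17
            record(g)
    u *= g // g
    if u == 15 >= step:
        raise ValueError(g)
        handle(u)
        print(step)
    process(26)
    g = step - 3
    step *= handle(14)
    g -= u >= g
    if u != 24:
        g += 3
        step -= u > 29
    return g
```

g = g + 3

Transformed code:
def fn(u, g, step):
    handle(step)
    for v in step:
        step = step - (u - step)
        if step < u:
            continue
    u = u * (g // g)
    if u == 15 >= step:
        raise ValueError(g)
    process(26)
    g = step - 3
    step = step * handle(14)
    g = g - (u >= g)
    if u != 24:
        g = g + 3
        step = step - (u > 29)
    return g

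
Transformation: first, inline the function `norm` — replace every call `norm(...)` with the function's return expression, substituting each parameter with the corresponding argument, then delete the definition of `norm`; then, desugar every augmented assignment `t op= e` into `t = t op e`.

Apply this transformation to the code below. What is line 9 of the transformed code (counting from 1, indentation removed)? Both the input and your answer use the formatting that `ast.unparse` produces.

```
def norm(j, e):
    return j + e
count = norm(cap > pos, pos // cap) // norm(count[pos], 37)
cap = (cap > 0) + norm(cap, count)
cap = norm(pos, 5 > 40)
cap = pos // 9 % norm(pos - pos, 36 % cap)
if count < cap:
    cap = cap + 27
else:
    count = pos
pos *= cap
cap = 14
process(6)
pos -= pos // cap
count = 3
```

Transformed code:
count = ((cap > pos) + pos // cap) // (count[pos] + 37)
cap = (cap > 0) + (cap + count)
cap = pos + (5 > 40)
cap = pos // 9 % (pos - pos + 36 % cap)
if count < cap:
    cap = cap + 27
else:
    count = pos
pos = pos * cap
cap = 14
process(6)
pos = pos - pos // cap
count = 3

pos = pos * cap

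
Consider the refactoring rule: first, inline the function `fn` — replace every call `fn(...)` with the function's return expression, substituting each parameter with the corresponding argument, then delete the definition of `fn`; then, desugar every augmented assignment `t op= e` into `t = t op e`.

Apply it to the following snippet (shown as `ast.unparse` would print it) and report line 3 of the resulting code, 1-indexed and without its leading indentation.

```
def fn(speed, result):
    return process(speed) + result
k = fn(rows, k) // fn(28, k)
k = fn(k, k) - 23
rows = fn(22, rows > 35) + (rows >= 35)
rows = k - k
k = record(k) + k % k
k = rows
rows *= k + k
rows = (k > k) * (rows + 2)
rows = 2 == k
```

rows = process(22) + (rows > 35) + (rows >= 35)

Transformed code:
k = (process(rows) + k) // (process(28) + k)
k = process(k) + k - 23
rows = process(22) + (rows > 35) + (rows >= 35)
rows = k - k
k = record(k) + k % k
k = rows
rows = rows * (k + k)
rows = (k > k) * (rows + 2)
rows = 2 == k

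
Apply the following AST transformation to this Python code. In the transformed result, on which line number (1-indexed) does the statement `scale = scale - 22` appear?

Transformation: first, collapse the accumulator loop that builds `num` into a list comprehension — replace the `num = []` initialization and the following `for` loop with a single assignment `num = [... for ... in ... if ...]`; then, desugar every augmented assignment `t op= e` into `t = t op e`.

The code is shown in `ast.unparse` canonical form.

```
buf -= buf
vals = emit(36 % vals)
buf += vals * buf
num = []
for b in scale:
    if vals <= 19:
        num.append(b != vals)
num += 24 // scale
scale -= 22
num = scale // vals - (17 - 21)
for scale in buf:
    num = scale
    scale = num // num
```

6

Transformed code:
buf = buf - buf
vals = emit(36 % vals)
buf = buf + vals * buf
num = [b != vals for b in scale if vals <= 19]
num = num + 24 // scale
scale = scale - 22
num = scale // vals - (17 - 21)
for scale in buf:
    num = scale
    scale = num // num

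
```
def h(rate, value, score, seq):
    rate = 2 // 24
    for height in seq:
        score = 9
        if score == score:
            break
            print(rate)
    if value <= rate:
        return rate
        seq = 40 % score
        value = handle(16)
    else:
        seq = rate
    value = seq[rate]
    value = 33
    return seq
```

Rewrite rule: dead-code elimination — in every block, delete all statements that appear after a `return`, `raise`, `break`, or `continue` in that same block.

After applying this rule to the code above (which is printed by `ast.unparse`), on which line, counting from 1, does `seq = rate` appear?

Transformed code:
def h(rate, value, score, seq):
    rate = 2 // 24
    for height in seq:
        score = 9
        if score == score:
            break
    if value <= rate:
        return rate
    else:
        seq = rate
    value = seq[rate]
    value = 33
    return seq

10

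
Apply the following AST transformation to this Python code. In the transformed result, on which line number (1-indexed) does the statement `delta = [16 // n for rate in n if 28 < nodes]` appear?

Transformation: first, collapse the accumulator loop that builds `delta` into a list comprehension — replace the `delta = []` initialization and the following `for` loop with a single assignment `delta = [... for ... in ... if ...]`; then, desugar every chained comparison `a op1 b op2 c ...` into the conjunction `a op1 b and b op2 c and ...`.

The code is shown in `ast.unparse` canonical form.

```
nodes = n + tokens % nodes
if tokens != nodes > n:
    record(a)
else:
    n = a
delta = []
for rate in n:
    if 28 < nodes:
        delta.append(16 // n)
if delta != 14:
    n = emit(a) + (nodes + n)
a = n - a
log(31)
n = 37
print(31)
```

Transformed code:
nodes = n + tokens % nodes
if tokens != nodes and nodes > n:
    record(a)
else:
    n = a
delta = [16 // n for rate in n if 28 < nodes]
if delta != 14:
    n = emit(a) + (nodes + n)
a = n - a
log(31)
n = 37
print(31)

6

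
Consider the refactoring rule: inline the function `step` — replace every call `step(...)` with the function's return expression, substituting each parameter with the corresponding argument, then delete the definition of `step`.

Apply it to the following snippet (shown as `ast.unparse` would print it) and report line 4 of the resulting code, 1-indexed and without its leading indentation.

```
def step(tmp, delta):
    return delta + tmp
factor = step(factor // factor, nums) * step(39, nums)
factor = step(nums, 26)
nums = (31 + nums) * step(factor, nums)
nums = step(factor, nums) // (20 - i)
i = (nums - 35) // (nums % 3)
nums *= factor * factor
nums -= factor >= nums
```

nums = (nums + factor) // (20 - i)

Transformed code:
factor = (nums + factor // factor) * (nums + 39)
factor = 26 + nums
nums = (31 + nums) * (nums + factor)
nums = (nums + factor) // (20 - i)
i = (nums - 35) // (nums % 3)
nums *= factor * factor
nums -= factor >= nums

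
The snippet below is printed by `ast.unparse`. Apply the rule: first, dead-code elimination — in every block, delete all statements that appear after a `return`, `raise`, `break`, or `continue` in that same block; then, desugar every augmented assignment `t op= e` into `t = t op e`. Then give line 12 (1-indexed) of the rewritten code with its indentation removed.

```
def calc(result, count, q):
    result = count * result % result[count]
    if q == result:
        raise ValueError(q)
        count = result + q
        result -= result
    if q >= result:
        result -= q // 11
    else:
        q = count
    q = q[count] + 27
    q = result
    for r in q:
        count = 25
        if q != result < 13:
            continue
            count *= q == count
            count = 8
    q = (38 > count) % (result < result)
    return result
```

Transformed code:
def calc(result, count, q):
    result = count * result % result[count]
    if q == result:
        raise ValueError(q)
    if q >= result:
        result = result - q // 11
    else:
        q = count
    q = q[count] + 27
    q = result
    for r in q:
        count = 25
        if q != result < 13:
            continue
    q = (38 > count) % (result < result)
    return result

count = 25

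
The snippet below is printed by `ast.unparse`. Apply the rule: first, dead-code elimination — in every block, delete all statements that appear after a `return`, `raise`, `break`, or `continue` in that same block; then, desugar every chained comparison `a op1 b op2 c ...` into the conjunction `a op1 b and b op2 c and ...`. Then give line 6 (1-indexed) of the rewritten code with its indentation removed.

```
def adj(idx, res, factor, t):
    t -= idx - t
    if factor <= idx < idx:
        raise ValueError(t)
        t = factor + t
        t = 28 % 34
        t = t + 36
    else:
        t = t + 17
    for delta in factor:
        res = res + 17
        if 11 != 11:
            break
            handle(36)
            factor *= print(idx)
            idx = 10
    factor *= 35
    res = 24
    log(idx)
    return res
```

Transformed code:
def adj(idx, res, factor, t):
    t -= idx - t
    if factor <= idx and idx < idx:
        raise ValueError(t)
    else:
        t = t + 17
    for delta in factor:
        res = res + 17
        if 11 != 11:
            break
    factor *= 35
    res = 24
    log(idx)
    return res

t = t + 17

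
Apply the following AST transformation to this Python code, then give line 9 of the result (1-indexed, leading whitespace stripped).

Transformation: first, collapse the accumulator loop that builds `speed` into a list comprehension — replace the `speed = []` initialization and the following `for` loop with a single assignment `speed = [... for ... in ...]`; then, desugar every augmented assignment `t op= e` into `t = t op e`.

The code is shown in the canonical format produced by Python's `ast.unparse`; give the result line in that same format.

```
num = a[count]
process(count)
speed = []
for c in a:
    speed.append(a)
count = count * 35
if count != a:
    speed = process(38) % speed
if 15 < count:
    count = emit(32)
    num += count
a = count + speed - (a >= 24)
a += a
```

num = num + count

Transformed code:
num = a[count]
process(count)
speed = [a for c in a]
count = count * 35
if count != a:
    speed = process(38) % speed
if 15 < count:
    count = emit(32)
    num = num + count
a = count + speed - (a >= 24)
a = a + a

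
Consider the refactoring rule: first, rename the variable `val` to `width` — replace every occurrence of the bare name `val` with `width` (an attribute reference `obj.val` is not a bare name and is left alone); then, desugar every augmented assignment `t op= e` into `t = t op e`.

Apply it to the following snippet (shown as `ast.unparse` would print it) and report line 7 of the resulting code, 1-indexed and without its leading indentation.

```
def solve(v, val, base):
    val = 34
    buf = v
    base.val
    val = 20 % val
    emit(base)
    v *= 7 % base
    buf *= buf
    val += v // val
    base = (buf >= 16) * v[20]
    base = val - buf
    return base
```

v = v * (7 % base)

Transformed code:
def solve(v, width, base):
    width = 34
    buf = v
    base.val
    width = 20 % width
    emit(base)
    v = v * (7 % base)
    buf = buf * buf
    width = width + v // width
    base = (buf >= 16) * v[20]
    base = width - buf
    return base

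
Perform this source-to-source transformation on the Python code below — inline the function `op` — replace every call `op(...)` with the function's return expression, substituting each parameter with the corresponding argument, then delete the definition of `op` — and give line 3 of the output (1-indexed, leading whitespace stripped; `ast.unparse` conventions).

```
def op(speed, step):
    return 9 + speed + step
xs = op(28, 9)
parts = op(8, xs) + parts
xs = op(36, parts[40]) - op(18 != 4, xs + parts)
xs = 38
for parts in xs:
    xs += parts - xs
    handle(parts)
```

Transformed code:
xs = 9 + 28 + 9
parts = 9 + 8 + xs + parts
xs = 9 + 36 + parts[40] - (9 + (18 != 4) + (xs + parts))
xs = 38
for parts in xs:
    xs += parts - xs
    handle(parts)

xs = 9 + 36 + parts[40] - (9 + (18 != 4) + (xs + parts))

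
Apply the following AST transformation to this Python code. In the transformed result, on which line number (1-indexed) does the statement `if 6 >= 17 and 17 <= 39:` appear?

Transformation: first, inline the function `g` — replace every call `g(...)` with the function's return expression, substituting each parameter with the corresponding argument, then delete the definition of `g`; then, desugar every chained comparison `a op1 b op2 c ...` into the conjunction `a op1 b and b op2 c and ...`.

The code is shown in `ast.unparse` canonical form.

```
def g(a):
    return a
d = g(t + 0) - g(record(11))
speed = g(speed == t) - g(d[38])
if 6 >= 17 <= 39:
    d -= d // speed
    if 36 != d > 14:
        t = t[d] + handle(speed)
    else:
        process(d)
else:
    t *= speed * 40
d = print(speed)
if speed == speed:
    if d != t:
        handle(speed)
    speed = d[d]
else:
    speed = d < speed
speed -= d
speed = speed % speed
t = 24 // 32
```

3

Transformed code:
d = t + 0 - record(11)
speed = (speed == t) - d[38]
if 6 >= 17 and 17 <= 39:
    d -= d // speed
    if 36 != d and d > 14:
        t = t[d] + handle(speed)
    else:
        process(d)
else:
    t *= speed * 40
d = print(speed)
if speed == speed:
    if d != t:
        handle(speed)
    speed = d[d]
else:
    speed = d < speed
speed -= d
speed = speed % speed
t = 24 // 32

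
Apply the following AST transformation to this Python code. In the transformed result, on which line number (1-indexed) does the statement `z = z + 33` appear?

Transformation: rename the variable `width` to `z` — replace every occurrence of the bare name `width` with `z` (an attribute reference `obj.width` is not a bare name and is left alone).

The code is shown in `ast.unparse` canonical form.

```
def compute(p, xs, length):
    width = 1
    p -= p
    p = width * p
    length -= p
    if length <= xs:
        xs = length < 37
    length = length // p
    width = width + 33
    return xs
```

9

Transformed code:
def compute(p, xs, length):
    z = 1
    p -= p
    p = z * p
    length -= p
    if length <= xs:
        xs = length < 37
    length = length // p
    z = z + 33
    return xs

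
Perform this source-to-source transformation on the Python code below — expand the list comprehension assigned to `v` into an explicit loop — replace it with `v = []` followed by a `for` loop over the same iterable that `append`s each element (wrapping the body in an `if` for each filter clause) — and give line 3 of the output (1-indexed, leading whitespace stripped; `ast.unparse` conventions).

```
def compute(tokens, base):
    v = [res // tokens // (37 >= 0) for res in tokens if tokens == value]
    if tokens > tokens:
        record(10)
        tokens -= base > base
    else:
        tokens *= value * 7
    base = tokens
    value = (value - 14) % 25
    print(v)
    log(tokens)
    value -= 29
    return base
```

for res in tokens:

Transformed code:
def compute(tokens, base):
    v = []
    for res in tokens:
        if tokens == value:
            v.append(res // tokens // (37 >= 0))
    if tokens > tokens:
        record(10)
        tokens -= base > base
    else:
        tokens *= value * 7
    base = tokens
    value = (value - 14) % 25
    print(v)
    log(tokens)
    value -= 29
    return base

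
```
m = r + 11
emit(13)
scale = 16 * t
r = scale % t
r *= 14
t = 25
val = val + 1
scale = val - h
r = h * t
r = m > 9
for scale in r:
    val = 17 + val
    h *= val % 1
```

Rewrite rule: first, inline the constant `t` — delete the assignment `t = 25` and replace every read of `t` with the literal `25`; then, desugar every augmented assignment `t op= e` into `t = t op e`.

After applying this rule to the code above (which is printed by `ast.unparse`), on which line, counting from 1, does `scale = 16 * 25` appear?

Transformed code:
m = r + 11
emit(13)
scale = 16 * 25
r = scale % 25
r = r * 14
val = val + 1
scale = val - h
r = h * 25
r = m > 9
for scale in r:
    val = 17 + val
    h = h * (val % 1)

3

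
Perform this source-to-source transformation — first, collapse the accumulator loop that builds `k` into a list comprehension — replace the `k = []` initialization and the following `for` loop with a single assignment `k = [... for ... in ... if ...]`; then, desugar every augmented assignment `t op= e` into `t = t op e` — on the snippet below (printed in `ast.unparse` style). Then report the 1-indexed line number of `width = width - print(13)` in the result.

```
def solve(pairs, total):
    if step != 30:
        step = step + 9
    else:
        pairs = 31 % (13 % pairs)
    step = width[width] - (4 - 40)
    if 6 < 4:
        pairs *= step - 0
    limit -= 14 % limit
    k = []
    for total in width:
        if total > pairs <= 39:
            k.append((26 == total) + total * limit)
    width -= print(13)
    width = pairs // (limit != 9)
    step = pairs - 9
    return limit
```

11

Transformed code:
def solve(pairs, total):
    if step != 30:
        step = step + 9
    else:
        pairs = 31 % (13 % pairs)
    step = width[width] - (4 - 40)
    if 6 < 4:
        pairs = pairs * (step - 0)
    limit = limit - 14 % limit
    k = [(26 == total) + total * limit for total in width if total > pairs <= 39]
    width = width - print(13)
    width = pairs // (limit != 9)
    step = pairs - 9
    return limit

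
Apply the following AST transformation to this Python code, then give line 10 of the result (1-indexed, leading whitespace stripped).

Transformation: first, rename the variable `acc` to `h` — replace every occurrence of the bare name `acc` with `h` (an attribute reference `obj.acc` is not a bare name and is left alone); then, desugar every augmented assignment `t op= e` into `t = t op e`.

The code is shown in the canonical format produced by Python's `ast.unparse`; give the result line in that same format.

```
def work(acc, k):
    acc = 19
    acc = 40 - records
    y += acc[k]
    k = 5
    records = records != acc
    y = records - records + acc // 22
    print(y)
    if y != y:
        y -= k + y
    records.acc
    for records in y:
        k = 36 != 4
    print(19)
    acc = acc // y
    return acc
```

Transformed code:
def work(h, k):
    h = 19
    h = 40 - records
    y = y + h[k]
    k = 5
    records = records != h
    y = records - records + h // 22
    print(y)
    if y != y:
        y = y - (k + y)
    records.acc
    for records in y:
        k = 36 != 4
    print(19)
    h = h // y
    return h

y = y - (k + y)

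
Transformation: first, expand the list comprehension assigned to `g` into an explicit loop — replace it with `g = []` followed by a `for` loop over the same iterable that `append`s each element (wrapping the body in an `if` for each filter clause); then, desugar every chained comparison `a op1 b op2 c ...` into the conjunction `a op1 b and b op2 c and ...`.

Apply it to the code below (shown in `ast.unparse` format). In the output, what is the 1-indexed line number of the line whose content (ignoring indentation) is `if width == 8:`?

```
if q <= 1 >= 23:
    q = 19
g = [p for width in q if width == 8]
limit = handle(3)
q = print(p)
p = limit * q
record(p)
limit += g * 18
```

Transformed code:
if q <= 1 and 1 >= 23:
    q = 19
g = []
for width in q:
    if width == 8:
        g.append(p)
limit = handle(3)
q = print(p)
p = limit * q
record(p)
limit += g * 18

5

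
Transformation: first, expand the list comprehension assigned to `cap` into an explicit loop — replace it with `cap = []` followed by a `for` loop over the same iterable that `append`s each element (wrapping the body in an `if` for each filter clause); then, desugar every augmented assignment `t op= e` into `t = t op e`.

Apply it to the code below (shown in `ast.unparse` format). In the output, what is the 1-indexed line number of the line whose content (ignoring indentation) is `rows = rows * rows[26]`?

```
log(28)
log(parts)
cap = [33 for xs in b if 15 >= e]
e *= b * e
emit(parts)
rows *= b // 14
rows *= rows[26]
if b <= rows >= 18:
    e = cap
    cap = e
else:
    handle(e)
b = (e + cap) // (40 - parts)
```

Transformed code:
log(28)
log(parts)
cap = []
for xs in b:
    if 15 >= e:
        cap.append(33)
e = e * (b * e)
emit(parts)
rows = rows * (b // 14)
rows = rows * rows[26]
if b <= rows >= 18:
    e = cap
    cap = e
else:
    handle(e)
b = (e + cap) // (40 - parts)

10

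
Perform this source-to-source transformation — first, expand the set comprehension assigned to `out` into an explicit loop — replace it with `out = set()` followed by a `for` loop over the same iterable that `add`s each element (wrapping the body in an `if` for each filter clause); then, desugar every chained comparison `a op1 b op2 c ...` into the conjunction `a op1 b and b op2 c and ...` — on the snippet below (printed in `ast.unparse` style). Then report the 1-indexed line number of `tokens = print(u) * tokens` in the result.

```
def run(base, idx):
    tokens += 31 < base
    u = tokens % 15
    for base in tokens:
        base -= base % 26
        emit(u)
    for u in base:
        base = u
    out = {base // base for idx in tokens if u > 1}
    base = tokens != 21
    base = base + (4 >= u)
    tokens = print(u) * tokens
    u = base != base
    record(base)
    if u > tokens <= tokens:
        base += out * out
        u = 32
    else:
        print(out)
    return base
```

15

Transformed code:
def run(base, idx):
    tokens += 31 < base
    u = tokens % 15
    for base in tokens:
        base -= base % 26
        emit(u)
    for u in base:
        base = u
    out = set()
    for idx in tokens:
        if u > 1:
            out.add(base // base)
    base = tokens != 21
    base = base + (4 >= u)
    tokens = print(u) * tokens
    u = base != base
    record(base)
    if u > tokens and tokens <= tokens:
        base += out * out
        u = 32
    else:
        print(out)
    return base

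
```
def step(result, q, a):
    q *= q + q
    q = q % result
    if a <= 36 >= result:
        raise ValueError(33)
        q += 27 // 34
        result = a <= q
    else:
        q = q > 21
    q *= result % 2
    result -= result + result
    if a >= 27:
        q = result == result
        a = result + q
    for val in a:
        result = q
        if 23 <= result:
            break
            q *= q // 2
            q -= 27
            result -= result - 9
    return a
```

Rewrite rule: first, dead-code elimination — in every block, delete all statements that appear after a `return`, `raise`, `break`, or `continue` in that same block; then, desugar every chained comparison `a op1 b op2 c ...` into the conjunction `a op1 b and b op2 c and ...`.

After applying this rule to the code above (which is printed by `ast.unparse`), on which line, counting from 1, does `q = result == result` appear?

Transformed code:
def step(result, q, a):
    q *= q + q
    q = q % result
    if a <= 36 and 36 >= result:
        raise ValueError(33)
    else:
        q = q > 21
    q *= result % 2
    result -= result + result
    if a >= 27:
        q = result == result
        a = result + q
    for val in a:
        result = q
        if 23 <= result:
            break
    return a

11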